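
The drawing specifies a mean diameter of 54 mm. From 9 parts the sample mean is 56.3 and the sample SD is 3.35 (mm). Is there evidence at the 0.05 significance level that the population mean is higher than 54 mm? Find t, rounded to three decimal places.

H0: μ = 54; H1: μ > 54 (one-sample t-test, right-tailed).
t = (x̄ − μ₀)/(s/√n) = (56.3 − 54)/(3.35/√9) = 2.060
df = n − 1 = 8
p-value = P(T ≥ 2.060) ≈ 0.0367
Since p ≈ 0.0367 < α = 0.05, reject H0; the evidence is statistically significant.

2.060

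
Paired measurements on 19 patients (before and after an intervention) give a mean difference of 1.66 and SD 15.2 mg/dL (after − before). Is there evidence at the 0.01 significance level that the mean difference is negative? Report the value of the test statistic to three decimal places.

0.476

H0: μ_d = 0; H1: μ_d < 0 (paired t-test on the differences, left-tailed).
t = d̄/(s_d/√n) = 1.66/(15.2/√19) = 0.476
df = n − 1 = 18
p-value = P(T ≤ 0.476) ≈ 0.680
Since p ≈ 0.680 > α = 0.01, fail to reject H0; the evidence is not statistically significant.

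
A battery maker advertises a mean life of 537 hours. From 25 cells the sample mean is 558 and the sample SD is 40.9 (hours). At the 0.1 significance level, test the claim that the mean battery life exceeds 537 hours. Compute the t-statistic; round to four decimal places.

H0: μ = 537; H1: μ > 537 (one-sample t-test, right-tailed).
t = (x̄ − μ₀)/(s/√n) = (558 − 537)/(40.9/√25) = 2.5672
df = n − 1 = 24
p-value = P(T ≥ 2.5672) ≈ 0.008
Since p ≈ 0.008 < α = 0.1, reject H0; the evidence is statistically significant.

2.5672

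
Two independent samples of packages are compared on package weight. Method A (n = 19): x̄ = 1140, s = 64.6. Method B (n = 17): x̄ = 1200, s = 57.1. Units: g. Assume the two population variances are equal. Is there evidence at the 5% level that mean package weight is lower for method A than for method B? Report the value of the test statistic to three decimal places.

Let group 1 = method A, group 2 = method B. H0: μ_1 = μ_2; H1: μ_1 < μ_2 (two-sample pooled-variance t-test, left-tailed).
s_p² = [(19−1)·64.6² + (17−1)·57.1²]/(19+17−2) = 3743.63
t = (1140 − 1200)/√[3743.63·(1/19 + 1/17)] = -2.937
df = n₁ + n₂ − 2 = 34
p-value = P(T ≤ -2.937) ≈ 0.0030
Since p ≈ 0.0030 < α = 0.05, reject H0; the evidence is statistically significant.

-2.937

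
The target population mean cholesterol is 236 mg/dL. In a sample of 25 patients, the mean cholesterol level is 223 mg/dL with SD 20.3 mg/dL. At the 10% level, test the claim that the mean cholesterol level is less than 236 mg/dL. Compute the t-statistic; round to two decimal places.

H0: μ = 236; H1: μ < 236 (one-sample t-test, left-tailed).
t = (x̄ − μ₀)/(s/√n) = (223 − 236)/(20.3/√25) = -3.20
df = n − 1 = 24
p-value = P(T ≤ -3.20) ≈ 0.0019
Since p ≈ 0.0019 < α = 0.1, reject H0; the data support H1.

-3.20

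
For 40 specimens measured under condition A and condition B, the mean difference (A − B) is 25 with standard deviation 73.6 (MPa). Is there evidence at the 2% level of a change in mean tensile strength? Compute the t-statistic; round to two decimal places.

2.15

H0: μ_d = 0; H1: μ_d ≠ 0 (paired t-test on the differences, two-sided).
t = d̄/(s_d/√n) = 25/(73.6/√40) = 2.15
df = n − 1 = 39
Two-sided p-value ≈ 0.0380
Since p ≈ 0.0380 > α = 0.02, fail to reject H0; the data do not provide sufficient evidence against H0.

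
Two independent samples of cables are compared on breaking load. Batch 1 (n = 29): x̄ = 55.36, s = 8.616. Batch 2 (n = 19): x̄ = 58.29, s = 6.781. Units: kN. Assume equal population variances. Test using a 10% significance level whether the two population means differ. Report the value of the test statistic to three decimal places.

Let group 1 = batch 1, group 2 = batch 2. H0: μ_1 = μ_2; H1: μ_1 ≠ μ_2 (two-sample pooled-variance t-test, two-sided).
s_p² = [(29−1)·8.616² + (19−1)·6.781²]/(29+19−2) = 63.1797
t = (55.36 − 58.29)/√[63.1797·(1/29 + 1/19)] = -1.249
df = n₁ + n₂ − 2 = 46
Two-sided p-value ≈ 0.218
Since p ≈ 0.218 > α = 0.1, fail to reject H0; the data do not provide sufficient evidence against H0.

-1.249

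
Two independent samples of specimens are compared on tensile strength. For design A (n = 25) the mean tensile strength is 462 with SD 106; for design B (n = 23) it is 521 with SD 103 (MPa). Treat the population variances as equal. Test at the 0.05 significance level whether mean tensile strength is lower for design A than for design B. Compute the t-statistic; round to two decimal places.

-1.95

Let group 1 = design A, group 2 = design B. H0: μ_1 = μ_2; H1: μ_1 < μ_2 (two-sample pooled-variance t-test, left-tailed).
s_p² = [(25−1)·106² + (23−1)·103²]/(25+23−2) = 10936.1
t = (462 − 521)/√[10936.1·(1/25 + 1/23)] = -1.95
df = n₁ + n₂ − 2 = 46
p-value = P(T ≤ -1.95) ≈ 0.0285
Since p ≈ 0.0285 < α = 0.05, reject H0; the evidence is statistically significant.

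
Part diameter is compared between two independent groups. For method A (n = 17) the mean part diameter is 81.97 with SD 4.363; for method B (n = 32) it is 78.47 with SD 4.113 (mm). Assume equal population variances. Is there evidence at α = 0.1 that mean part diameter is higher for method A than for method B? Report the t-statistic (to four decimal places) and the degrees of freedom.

t = 2.7768, df = 47

Let group 1 = method A, group 2 = method B. H0: μ_1 = μ_2; H1: μ_1 > μ_2 (two-sample pooled-variance t-test, right-tailed).
s_p² = [(17−1)·4.363² + (32−1)·4.113²]/(17+32−2) = 17.6381
t = (81.97 − 78.47)/√[17.6381·(1/17 + 1/32)] = 2.7768
df = n₁ + n₂ − 2 = 47
p-value = P(T ≥ 2.7768) ≈ 0.004
Since p ≈ 0.004 < α = 0.1, reject H0; the data support H1.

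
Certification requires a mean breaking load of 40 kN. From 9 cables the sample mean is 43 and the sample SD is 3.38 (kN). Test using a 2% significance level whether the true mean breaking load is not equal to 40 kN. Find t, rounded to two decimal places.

H0: μ = 40; H1: μ ≠ 40 (one-sample t-test, two-sided).
t = (x̄ − μ₀)/(s/√n) = (43 − 40)/(3.38/√9) = 2.66
df = n − 1 = 8
Two-sided p-value ≈ 0.0287
Since p ≈ 0.0287 > α = 0.02, fail to reject H0; the data do not provide sufficient evidence against H0.

2.66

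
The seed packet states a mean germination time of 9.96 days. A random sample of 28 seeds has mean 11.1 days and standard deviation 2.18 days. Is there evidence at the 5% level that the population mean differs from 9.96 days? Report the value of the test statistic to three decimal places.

H0: μ = 9.96; H1: μ ≠ 9.96 (one-sample t-test, two-sided).
t = (x̄ − μ₀)/(s/√n) = (11.1 − 9.96)/(2.18/√28) = 2.767
df = n − 1 = 27
Two-sided p-value ≈ 0.0101
Since p ≈ 0.0101 < α = 0.05, reject H0; the data support H1.

2.767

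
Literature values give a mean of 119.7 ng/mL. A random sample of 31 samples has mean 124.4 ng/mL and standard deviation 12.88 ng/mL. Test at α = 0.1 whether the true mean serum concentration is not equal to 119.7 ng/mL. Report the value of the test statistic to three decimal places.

2.032

H0: μ = 119.7; H1: μ ≠ 119.7 (one-sample t-test, two-sided).
t = (x̄ − μ₀)/(s/√n) = (124.4 − 119.7)/(12.88/√31) = 2.032
df = n − 1 = 30
Two-sided p-value ≈ 0.0511
Since p ≈ 0.0511 < α = 0.1, reject H0; the evidence is statistically significant.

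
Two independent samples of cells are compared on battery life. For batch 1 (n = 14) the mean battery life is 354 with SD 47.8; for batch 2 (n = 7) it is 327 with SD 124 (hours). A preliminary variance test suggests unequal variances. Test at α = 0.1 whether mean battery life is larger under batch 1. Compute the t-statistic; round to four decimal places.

Let group 1 = batch 1, group 2 = batch 2. H0: μ_1 = μ_2; H1: μ_1 > μ_2 (Welch's two-sample t-test, right-tailed).
t = (x̄_1 − x̄_2)/√(s_1²/n_1 + s_2²/n_2) = (354 − 327)/√(47.8²/14 + 124²/7) = 0.5558
Welch–Satterthwaite df ≈ 6.91
p-value = P(T ≥ 0.5558) ≈ 0.298
Since p ≈ 0.298 > α = 0.1, fail to reject H0; the evidence is not statistically significant.

0.5558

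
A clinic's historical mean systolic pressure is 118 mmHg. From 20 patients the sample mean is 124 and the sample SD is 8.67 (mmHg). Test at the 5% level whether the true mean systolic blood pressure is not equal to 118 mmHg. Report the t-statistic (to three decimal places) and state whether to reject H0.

t = 3.095; reject H0

H0: μ = 118; H1: μ ≠ 118 (one-sample t-test, two-sided).
t = (x̄ − μ₀)/(s/√n) = (124 − 118)/(8.67/√20) = 3.095
df = n − 1 = 19
Two-sided p-value ≈ 0.006
Since p ≈ 0.006 < α = 0.05, reject H0; the data support H1.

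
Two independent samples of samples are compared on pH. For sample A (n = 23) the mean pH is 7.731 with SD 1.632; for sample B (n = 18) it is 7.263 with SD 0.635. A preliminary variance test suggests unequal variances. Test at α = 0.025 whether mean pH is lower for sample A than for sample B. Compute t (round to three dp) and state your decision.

Let group 1 = sample A, group 2 = sample B. H0: μ_1 = μ_2; H1: μ_1 < μ_2 (Welch's two-sample t-test, left-tailed).
t = (x̄_1 − x̄_2)/√(s_1²/n_1 + s_2²/n_2) = (7.731 − 7.263)/√(1.632²/23 + 0.635²/18) = 1.259
Welch–Satterthwaite df ≈ 29.89
p-value = P(T ≤ 1.259) ≈ 0.8911
Since p ≈ 0.8911 > α = 0.025, fail to reject H0; the data do not provide sufficient evidence against H0.

t = 1.259; fail to reject H0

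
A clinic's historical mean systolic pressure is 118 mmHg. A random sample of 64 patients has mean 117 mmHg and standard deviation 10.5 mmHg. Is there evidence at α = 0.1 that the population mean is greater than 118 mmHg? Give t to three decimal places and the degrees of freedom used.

t = -0.762, df = 63

H0: μ = 118; H1: μ > 118 (one-sample t-test, right-tailed).
t = (x̄ − μ₀)/(s/√n) = (117 − 118)/(10.5/√64) = -0.762
df = n − 1 = 63
p-value = P(T ≥ -0.762) ≈ 0.7755
Since p ≈ 0.7755 > α = 0.1, fail to reject H0; the data do not provide sufficient evidence against H0.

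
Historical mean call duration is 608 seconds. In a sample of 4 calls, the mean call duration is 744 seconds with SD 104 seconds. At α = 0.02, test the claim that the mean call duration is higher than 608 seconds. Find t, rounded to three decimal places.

H0: μ = 608; H1: μ > 608 (one-sample t-test, right-tailed).
t = (x̄ − μ₀)/(s/√n) = (744 − 608)/(104/√4) = 2.615
df = n − 1 = 3
p-value = P(T ≥ 2.615) ≈ 0.040
Since p ≈ 0.040 > α = 0.02, fail to reject H0; the evidence is not statistically significant.

2.615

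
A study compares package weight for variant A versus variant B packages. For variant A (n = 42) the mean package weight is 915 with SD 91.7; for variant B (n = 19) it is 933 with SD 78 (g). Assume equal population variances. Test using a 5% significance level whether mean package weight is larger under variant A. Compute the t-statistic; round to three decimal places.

-0.742

Let group 1 = variant A, group 2 = variant B. H0: μ_1 = μ_2; H1: μ_1 > μ_2 (two-sample pooled-variance t-test, right-tailed).
s_p² = [(42−1)·91.7² + (19−1)·78²]/(42+19−2) = 7699.6
t = (915 − 933)/√[7699.6·(1/42 + 1/19)] = -0.742
df = n₁ + n₂ − 2 = 59
p-value = P(T ≥ -0.742) ≈ 0.7695
Since p ≈ 0.7695 > α = 0.05, fail to reject H0; the evidence is not statistically significant.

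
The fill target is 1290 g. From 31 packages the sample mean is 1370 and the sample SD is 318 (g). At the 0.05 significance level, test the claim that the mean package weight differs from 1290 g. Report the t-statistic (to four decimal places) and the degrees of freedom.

t = 1.4007, df = 30

H0: μ = 1290; H1: μ ≠ 1290 (one-sample t-test, two-sided).
t = (x̄ − μ₀)/(s/√n) = (1370 − 1290)/(318/√31) = 1.4007
df = n − 1 = 30
Two-sided p-value ≈ 0.172
Since p ≈ 0.172 > α = 0.05, fail to reject H0; the evidence is not statistically significant.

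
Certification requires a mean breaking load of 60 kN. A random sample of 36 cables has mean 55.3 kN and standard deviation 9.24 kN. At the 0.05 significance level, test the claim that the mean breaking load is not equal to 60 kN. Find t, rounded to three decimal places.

H0: μ = 60; H1: μ ≠ 60 (one-sample t-test, two-sided).
t = (x̄ − μ₀)/(s/√n) = (55.3 − 60)/(9.24/√36) = -3.052
df = n − 1 = 35
Two-sided p-value ≈ 0.004
Since p ≈ 0.004 < α = 0.05, reject H0; the data support H1.

-3.052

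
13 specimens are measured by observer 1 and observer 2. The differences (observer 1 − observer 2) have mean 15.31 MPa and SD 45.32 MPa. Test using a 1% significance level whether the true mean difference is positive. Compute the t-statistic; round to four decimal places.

H0: μ_d = 0; H1: μ_d > 0 (paired t-test on the differences, right-tailed).
t = d̄/(s_d/√n) = 15.31/(45.32/√13) = 1.2180
df = n − 1 = 12
p-value = P(T ≥ 1.2180) ≈ 0.123
Since p ≈ 0.123 > α = 0.01, fail to reject H0; the evidence is not statistically significant.

1.2180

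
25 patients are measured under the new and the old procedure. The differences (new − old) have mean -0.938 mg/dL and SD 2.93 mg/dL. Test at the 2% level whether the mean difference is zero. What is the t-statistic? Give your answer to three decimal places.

-1.601

H0: μ_d = 0; H1: μ_d ≠ 0 (paired t-test on the differences, two-sided).
t = d̄/(s_d/√n) = -0.938/(2.93/√25) = -1.601
df = n − 1 = 24
Two-sided p-value ≈ 0.123
Since p ≈ 0.123 > α = 0.02, fail to reject H0; the evidence is not statistically significant.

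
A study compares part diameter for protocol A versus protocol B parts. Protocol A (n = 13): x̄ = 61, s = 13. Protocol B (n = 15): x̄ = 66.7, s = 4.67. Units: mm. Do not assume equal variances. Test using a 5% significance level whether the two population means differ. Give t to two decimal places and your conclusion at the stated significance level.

Let group 1 = protocol A, group 2 = protocol B. H0: μ_1 = μ_2; H1: μ_1 ≠ μ_2 (Welch's two-sample t-test, two-sided).
t = (x̄_1 − x̄_2)/√(s_1²/n_1 + s_2²/n_2) = (61 − 66.7)/√(13²/13 + 4.67²/15) = -1.50
Welch–Satterthwaite df ≈ 14.68
Two-sided p-value ≈ 0.1550
Since p ≈ 0.1550 > α = 0.05, fail to reject H0; the data do not provide sufficient evidence against H0.

t = -1.50; fail to reject H0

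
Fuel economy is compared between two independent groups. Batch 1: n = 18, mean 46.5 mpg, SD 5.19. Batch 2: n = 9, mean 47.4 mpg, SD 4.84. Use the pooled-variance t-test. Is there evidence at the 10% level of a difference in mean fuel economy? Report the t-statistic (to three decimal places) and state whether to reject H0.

Let group 1 = batch 1, group 2 = batch 2. H0: μ_1 = μ_2; H1: μ_1 ≠ μ_2 (two-sample pooled-variance t-test, two-sided).
s_p² = [(18−1)·5.19² + (9−1)·4.84²]/(18+9−2) = 25.8127
t = (46.5 − 47.4)/√[25.8127·(1/18 + 1/9)] = -0.434
df = n₁ + n₂ − 2 = 25
Two-sided p-value ≈ 0.6681
Since p ≈ 0.6681 > α = 0.1, fail to reject H0; the data do not provide sufficient evidence against H0.

t = -0.434; fail to reject H0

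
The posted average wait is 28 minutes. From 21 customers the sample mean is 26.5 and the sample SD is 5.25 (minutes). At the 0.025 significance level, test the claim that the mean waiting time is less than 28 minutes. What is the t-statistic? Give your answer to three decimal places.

-1.309

H0: μ = 28; H1: μ < 28 (one-sample t-test, left-tailed).
t = (x̄ − μ₀)/(s/√n) = (26.5 − 28)/(5.25/√21) = -1.309
df = n − 1 = 20
p-value = P(T ≤ -1.309) ≈ 0.103
Since p ≈ 0.103 > α = 0.025, fail to reject H0; the data do not provide sufficient evidence against H0.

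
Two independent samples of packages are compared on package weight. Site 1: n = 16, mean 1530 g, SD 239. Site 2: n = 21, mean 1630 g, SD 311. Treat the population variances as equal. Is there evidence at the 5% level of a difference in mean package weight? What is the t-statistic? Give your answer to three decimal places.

-1.067

Let group 1 = site 1, group 2 = site 2. H0: μ_1 = μ_2; H1: μ_1 ≠ μ_2 (two-sample pooled-variance t-test, two-sided).
s_p² = [(16−1)·239² + (21−1)·311²]/(16+21−2) = 79749.6
t = (1530 − 1630)/√[79749.6·(1/16 + 1/21)] = -1.067
df = n₁ + n₂ − 2 = 35
Two-sided p-value ≈ 0.293
Since p ≈ 0.293 > α = 0.05, fail to reject H0; the evidence is not statistically significant.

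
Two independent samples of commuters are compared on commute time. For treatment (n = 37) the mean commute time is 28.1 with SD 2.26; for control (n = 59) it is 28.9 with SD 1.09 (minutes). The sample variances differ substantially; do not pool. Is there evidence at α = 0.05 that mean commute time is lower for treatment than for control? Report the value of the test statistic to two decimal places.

Let group 1 = treatment, group 2 = control. H0: μ_1 = μ_2; H1: μ_1 < μ_2 (Welch's two-sample t-test, left-tailed).
t = (x̄_1 − x̄_2)/√(s_1²/n_1 + s_2²/n_2) = (28.1 − 28.9)/√(2.26²/37 + 1.09²/59) = -2.01
Welch–Satterthwaite df ≈ 46.65
p-value = P(T ≤ -2.01) ≈ 0.0250
Since p ≈ 0.0250 < α = 0.05, reject H0; the evidence is statistically significant.

-2.01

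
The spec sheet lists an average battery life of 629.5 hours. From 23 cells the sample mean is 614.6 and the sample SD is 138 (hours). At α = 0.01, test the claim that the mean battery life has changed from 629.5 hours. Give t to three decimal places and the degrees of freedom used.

t = -0.518, df = 22

H0: μ = 629.5; H1: μ ≠ 629.5 (one-sample t-test, two-sided).
t = (x̄ − μ₀)/(s/√n) = (614.6 − 629.5)/(138/√23) = -0.518
df = n − 1 = 22
Two-sided p-value ≈ 0.6098
Since p ≈ 0.6098 > α = 0.01, fail to reject H0; the data do not provide sufficient evidence against H0.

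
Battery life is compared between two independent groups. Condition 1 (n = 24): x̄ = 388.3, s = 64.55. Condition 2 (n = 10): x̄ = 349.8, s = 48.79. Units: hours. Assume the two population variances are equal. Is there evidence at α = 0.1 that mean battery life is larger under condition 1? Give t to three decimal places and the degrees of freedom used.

Let group 1 = condition 1, group 2 = condition 2. H0: μ_1 = μ_2; H1: μ_1 > μ_2 (two-sample pooled-variance t-test, right-tailed).
s_p² = [(24−1)·64.55² + (10−1)·48.79²]/(24+10−2) = 3664.32
t = (388.3 − 349.8)/√[3664.32·(1/24 + 1/10)] = 1.690
df = n₁ + n₂ − 2 = 32
p-value = P(T ≥ 1.690) ≈ 0.0504
Since p ≈ 0.0504 < α = 0.1, reject H0; the evidence is statistically significant.

t = 1.690, df = 32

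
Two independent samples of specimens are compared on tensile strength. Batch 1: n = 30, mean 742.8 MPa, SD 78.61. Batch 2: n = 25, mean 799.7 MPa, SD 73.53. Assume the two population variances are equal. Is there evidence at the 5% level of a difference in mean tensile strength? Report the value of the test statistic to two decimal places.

Let group 1 = batch 1, group 2 = batch 2. H0: μ_1 = μ_2; H1: μ_1 ≠ μ_2 (two-sample pooled-variance t-test, two-sided).
s_p² = [(30−1)·78.61² + (25−1)·73.53²]/(30+25−2) = 5829.55
t = (742.8 − 799.7)/√[5829.55·(1/30 + 1/25)] = -2.75
df = n₁ + n₂ − 2 = 53
Two-sided p-value ≈ 0.0081
Since p ≈ 0.0081 < α = 0.05, reject H0; the data support H1.

-2.75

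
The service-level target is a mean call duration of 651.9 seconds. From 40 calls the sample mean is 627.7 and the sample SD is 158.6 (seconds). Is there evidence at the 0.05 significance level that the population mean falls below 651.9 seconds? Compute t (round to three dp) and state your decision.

H0: μ = 651.9; H1: μ < 651.9 (one-sample t-test, left-tailed).
t = (x̄ − μ₀)/(s/√n) = (627.7 − 651.9)/(158.6/√40) = -0.965
df = n − 1 = 39
p-value = P(T ≤ -0.965) ≈ 0.170
Since p ≈ 0.170 > α = 0.05, fail to reject H0; the evidence is not statistically significant.

t = -0.965; fail to reject H0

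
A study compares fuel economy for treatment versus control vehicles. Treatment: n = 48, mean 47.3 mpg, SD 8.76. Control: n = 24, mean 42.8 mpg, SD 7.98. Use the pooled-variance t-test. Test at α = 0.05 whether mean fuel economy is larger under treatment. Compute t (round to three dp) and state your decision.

t = 2.115; reject H0

Let group 1 = treatment, group 2 = control. H0: μ_1 = μ_2; H1: μ_1 > μ_2 (two-sample pooled-variance t-test, right-tailed).
s_p² = [(48−1)·8.76² + (24−1)·7.98²]/(48+24−2) = 72.4474
t = (47.3 − 42.8)/√[72.4474·(1/48 + 1/24)] = 2.115
df = n₁ + n₂ − 2 = 70
p-value = P(T ≥ 2.115) ≈ 0.0190
Since p ≈ 0.0190 < α = 0.05, reject H0; the data support H1.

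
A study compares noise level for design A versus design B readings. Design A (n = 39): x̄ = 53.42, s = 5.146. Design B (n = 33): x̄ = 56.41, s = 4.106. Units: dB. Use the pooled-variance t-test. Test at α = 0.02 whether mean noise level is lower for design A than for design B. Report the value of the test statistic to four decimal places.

Let group 1 = design A, group 2 = design B. H0: μ_1 = μ_2; H1: μ_1 < μ_2 (two-sample pooled-variance t-test, left-tailed).
s_p² = [(39−1)·5.146² + (33−1)·4.106²]/(39+33−2) = 22.0827
t = (53.42 − 56.41)/√[22.0827·(1/39 + 1/33)] = -2.6901
df = n₁ + n₂ − 2 = 70
p-value = P(T ≤ -2.6901) ≈ 0.0045
Since p ≈ 0.0045 < α = 0.02, reject H0; the evidence is statistically significant.

-2.6901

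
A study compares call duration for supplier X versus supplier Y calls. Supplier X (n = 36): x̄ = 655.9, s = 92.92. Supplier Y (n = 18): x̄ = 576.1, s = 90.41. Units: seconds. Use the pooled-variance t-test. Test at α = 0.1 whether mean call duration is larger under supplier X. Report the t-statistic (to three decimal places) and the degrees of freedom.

t = 3.001, df = 52

Let group 1 = supplier X, group 2 = supplier Y. H0: μ_1 = μ_2; H1: μ_1 > μ_2 (two-sample pooled-variance t-test, right-tailed).
s_p² = [(36−1)·92.92² + (18−1)·90.41²]/(36+18−2) = 8483.69
t = (655.9 − 576.1)/√[8483.69·(1/36 + 1/18)] = 3.001
df = n₁ + n₂ − 2 = 52
p-value = P(T ≥ 3.001) ≈ 0.002
Since p ≈ 0.002 < α = 0.1, reject H0; the data support H1.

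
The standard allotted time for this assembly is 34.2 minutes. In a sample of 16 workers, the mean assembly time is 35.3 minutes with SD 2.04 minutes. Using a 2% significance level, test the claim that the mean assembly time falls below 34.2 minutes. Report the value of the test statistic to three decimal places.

2.157

H0: μ = 34.2; H1: μ < 34.2 (one-sample t-test, left-tailed).
t = (x̄ − μ₀)/(s/√n) = (35.3 − 34.2)/(2.04/√16) = 2.157
df = n − 1 = 15
p-value = P(T ≤ 2.157) ≈ 0.9762
Since p ≈ 0.9762 > α = 0.02, fail to reject H0; the evidence is not statistically significant.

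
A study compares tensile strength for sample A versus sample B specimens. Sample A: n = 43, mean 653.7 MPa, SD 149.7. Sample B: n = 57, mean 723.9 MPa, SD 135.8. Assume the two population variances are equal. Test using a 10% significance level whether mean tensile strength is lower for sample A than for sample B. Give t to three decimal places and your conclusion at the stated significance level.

Let group 1 = sample A, group 2 = sample B. H0: μ_1 = μ_2; H1: μ_1 < μ_2 (two-sample pooled-variance t-test, left-tailed).
s_p² = [(43−1)·149.7² + (57−1)·135.8²]/(43+57−2) = 20142.4
t = (653.7 − 723.9)/√[20142.4·(1/43 + 1/57)] = -2.449
df = n₁ + n₂ − 2 = 98
p-value = P(T ≤ -2.449) ≈ 0.008
Since p ≈ 0.008 < α = 0.1, reject H0; the data support H1.

t = -2.449; reject H0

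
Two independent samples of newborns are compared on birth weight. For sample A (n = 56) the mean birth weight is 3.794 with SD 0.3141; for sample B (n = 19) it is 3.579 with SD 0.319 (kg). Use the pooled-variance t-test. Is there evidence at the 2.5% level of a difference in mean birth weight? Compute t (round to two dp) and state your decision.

t = 2.57; reject H0

Let group 1 = sample A, group 2 = sample B. H0: μ_1 = μ_2; H1: μ_1 ≠ μ_2 (two-sample pooled-variance t-test, two-sided).
s_p² = [(56−1)·0.3141² + (19−1)·0.319²]/(56+19−2) = 0.0994237
t = (3.794 − 3.579)/√[0.0994237·(1/56 + 1/19)] = 2.57
df = n₁ + n₂ − 2 = 73
Two-sided p-value ≈ 0.012
Since p ≈ 0.012 < α = 0.025, reject H0; the evidence is statistically significant.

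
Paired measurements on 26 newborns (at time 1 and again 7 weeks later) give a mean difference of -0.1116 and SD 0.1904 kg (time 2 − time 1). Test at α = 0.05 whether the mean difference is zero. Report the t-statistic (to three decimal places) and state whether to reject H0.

t = -2.989; reject H0

H0: μ_d = 0; H1: μ_d ≠ 0 (paired t-test on the differences, two-sided).
t = d̄/(s_d/√n) = -0.1116/(0.1904/√26) = -2.989
df = n − 1 = 25
Two-sided p-value ≈ 0.006
Since p ≈ 0.006 < α = 0.05, reject H0; the data support H1.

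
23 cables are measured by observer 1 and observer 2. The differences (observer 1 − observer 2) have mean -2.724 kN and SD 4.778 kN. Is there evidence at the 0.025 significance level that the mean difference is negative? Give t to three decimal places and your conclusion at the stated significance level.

t = -2.734; reject H0

H0: μ_d = 0; H1: μ_d < 0 (paired t-test on the differences, left-tailed).
t = d̄/(s_d/√n) = -2.724/(4.778/√23) = -2.734
df = n − 1 = 22
p-value = P(T ≤ -2.734) ≈ 0.0061
Since p ≈ 0.0061 < α = 0.025, reject H0; the data support H1.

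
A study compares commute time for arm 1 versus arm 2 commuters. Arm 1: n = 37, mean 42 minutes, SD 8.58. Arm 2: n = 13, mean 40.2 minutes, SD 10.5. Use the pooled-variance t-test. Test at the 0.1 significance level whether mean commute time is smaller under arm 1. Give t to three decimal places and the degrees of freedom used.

Let group 1 = arm 1, group 2 = arm 2. H0: μ_1 = μ_2; H1: μ_1 < μ_2 (two-sample pooled-variance t-test, left-tailed).
s_p² = [(37−1)·8.58² + (13−1)·10.5²]/(37+13−2) = 82.7748
t = (42 − 40.2)/√[82.7748·(1/37 + 1/13)] = 0.614
df = n₁ + n₂ − 2 = 48
p-value = P(T ≤ 0.614) ≈ 0.729
Since p ≈ 0.729 > α = 0.1, fail to reject H0; the evidence is not statistically significant.

t = 0.614, df = 48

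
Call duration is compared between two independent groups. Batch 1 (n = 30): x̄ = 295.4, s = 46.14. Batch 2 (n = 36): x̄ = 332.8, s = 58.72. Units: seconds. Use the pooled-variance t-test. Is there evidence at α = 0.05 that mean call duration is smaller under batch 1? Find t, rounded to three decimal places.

-2.834

Let group 1 = batch 1, group 2 = batch 2. H0: μ_1 = μ_2; H1: μ_1 < μ_2 (two-sample pooled-variance t-test, left-tailed).
s_p² = [(30−1)·46.14² + (36−1)·58.72²]/(30+36−2) = 2850.3
t = (295.4 − 332.8)/√[2850.3·(1/30 + 1/36)] = -2.834
df = n₁ + n₂ − 2 = 64
p-value = P(T ≤ -2.834) ≈ 0.003
Since p ≈ 0.003 < α = 0.05, reject H0; the evidence is statistically significant.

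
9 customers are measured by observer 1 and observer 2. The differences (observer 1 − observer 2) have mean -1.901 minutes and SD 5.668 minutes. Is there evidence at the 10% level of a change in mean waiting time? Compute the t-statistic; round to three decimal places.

H0: μ_d = 0; H1: μ_d ≠ 0 (paired t-test on the differences, two-sided).
t = d̄/(s_d/√n) = -1.901/(5.668/√9) = -1.006
df = n − 1 = 8
Two-sided p-value ≈ 0.3438
Since p ≈ 0.3438 > α = 0.1, fail to reject H0; the data do not provide sufficient evidence against H0.

-1.006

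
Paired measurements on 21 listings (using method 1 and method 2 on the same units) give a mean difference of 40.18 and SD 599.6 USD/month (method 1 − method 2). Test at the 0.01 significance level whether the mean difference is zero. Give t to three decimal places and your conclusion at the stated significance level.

H0: μ_d = 0; H1: μ_d ≠ 0 (paired t-test on the differences, two-sided).
t = d̄/(s_d/√n) = 40.18/(599.6/√21) = 0.307
df = n − 1 = 20
Two-sided p-value ≈ 0.762
Since p ≈ 0.762 > α = 0.01, fail to reject H0; the data do not provide sufficient evidence against H0.

t = 0.307; fail to reject H0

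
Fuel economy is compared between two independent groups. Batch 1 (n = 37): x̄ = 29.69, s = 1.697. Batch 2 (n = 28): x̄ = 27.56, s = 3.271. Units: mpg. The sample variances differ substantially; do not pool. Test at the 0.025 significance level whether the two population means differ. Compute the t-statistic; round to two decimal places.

3.14

Let group 1 = batch 1, group 2 = batch 2. H0: μ_1 = μ_2; H1: μ_1 ≠ μ_2 (Welch's two-sample t-test, two-sided).
t = (x̄_1 − x̄_2)/√(s_1²/n_1 + s_2²/n_2) = (29.69 − 27.56)/√(1.697²/37 + 3.271²/28) = 3.14
Welch–Satterthwaite df ≈ 37.94
Two-sided p-value ≈ 0.003
Since p ≈ 0.003 < α = 0.025, reject H0; the evidence is statistically significant.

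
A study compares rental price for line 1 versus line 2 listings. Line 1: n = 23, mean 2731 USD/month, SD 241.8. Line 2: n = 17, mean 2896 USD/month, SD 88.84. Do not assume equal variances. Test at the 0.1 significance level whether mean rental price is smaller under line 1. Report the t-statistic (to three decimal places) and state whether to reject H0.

t = -3.009; reject H0

Let group 1 = line 1, group 2 = line 2. H0: μ_1 = μ_2; H1: μ_1 < μ_2 (Welch's two-sample t-test, left-tailed).
t = (x̄_1 − x̄_2)/√(s_1²/n_1 + s_2²/n_2) = (2731 − 2896)/√(241.8²/23 + 88.84²/17) = -3.009
Welch–Satterthwaite df ≈ 29.42
p-value = P(T ≤ -3.009) ≈ 0.0027
Since p ≈ 0.0027 < α = 0.1, reject H0; the evidence is statistically significant.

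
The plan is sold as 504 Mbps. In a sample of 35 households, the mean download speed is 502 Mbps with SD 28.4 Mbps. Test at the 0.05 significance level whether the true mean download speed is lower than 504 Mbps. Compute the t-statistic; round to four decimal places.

H0: μ = 504; H1: μ < 504 (one-sample t-test, left-tailed).
t = (x̄ − μ₀)/(s/√n) = (502 − 504)/(28.4/√35) = -0.4166
df = n − 1 = 34
p-value = P(T ≤ -0.4166) ≈ 0.3398
Since p ≈ 0.3398 > α = 0.05, fail to reject H0; the evidence is not statistically significant.

-0.4166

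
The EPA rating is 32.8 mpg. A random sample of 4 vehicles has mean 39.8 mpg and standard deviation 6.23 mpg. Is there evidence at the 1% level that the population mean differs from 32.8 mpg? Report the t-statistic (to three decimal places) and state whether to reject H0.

t = 2.247; fail to reject H0

H0: μ = 32.8; H1: μ ≠ 32.8 (one-sample t-test, two-sided).
t = (x̄ − μ₀)/(s/√n) = (39.8 − 32.8)/(6.23/√4) = 2.247
df = n − 1 = 3
Two-sided p-value ≈ 0.110
Since p ≈ 0.110 > α = 0.01, fail to reject H0; the data do not provide sufficient evidence against H0.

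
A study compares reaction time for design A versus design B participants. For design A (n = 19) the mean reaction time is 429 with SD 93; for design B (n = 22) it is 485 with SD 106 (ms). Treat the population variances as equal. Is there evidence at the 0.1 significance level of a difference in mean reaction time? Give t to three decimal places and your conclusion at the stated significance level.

Let group 1 = design A, group 2 = design B. H0: μ_1 = μ_2; H1: μ_1 ≠ μ_2 (two-sample pooled-variance t-test, two-sided).
s_p² = [(19−1)·93² + (22−1)·106²]/(19+22−2) = 10042
t = (429 − 485)/√[10042·(1/19 + 1/22)] = -1.784
df = n₁ + n₂ − 2 = 39
Two-sided p-value ≈ 0.082
Since p ≈ 0.082 < α = 0.1, reject H0; the evidence is statistically significant.

t = -1.784; reject H0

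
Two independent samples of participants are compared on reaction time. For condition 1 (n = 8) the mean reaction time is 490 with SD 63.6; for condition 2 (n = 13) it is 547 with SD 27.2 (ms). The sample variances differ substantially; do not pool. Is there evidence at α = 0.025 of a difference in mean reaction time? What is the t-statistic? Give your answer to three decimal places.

Let group 1 = condition 1, group 2 = condition 2. H0: μ_1 = μ_2; H1: μ_1 ≠ μ_2 (Welch's two-sample t-test, two-sided).
t = (x̄_1 − x̄_2)/√(s_1²/n_1 + s_2²/n_2) = (490 − 547)/√(63.6²/8 + 27.2²/13) = -2.403
Welch–Satterthwaite df ≈ 8.60
Two-sided p-value ≈ 0.0409
Since p ≈ 0.0409 > α = 0.025, fail to reject H0; the data do not provide sufficient evidence against H0.

-2.403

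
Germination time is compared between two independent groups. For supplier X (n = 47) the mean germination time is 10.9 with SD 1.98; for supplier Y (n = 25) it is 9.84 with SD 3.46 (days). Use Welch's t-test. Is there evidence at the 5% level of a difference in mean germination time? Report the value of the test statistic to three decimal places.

Let group 1 = supplier X, group 2 = supplier Y. H0: μ_1 = μ_2; H1: μ_1 ≠ μ_2 (Welch's two-sample t-test, two-sided).
t = (x̄_1 − x̄_2)/√(s_1²/n_1 + s_2²/n_2) = (10.9 − 9.84)/√(1.98²/47 + 3.46²/25) = 1.414
Welch–Satterthwaite df ≈ 32.57
Two-sided p-value ≈ 0.1670
Since p ≈ 0.1670 > α = 0.05, fail to reject H0; the evidence is not statistically significant.

1.414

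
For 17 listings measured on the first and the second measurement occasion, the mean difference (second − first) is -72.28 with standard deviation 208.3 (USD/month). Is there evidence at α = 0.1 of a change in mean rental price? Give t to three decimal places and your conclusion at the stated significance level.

H0: μ_d = 0; H1: μ_d ≠ 0 (paired t-test on the differences, two-sided).
t = d̄/(s_d/√n) = -72.28/(208.3/√17) = -1.431
df = n − 1 = 16
Two-sided p-value ≈ 0.172
Since p ≈ 0.172 > α = 0.1, fail to reject H0; the evidence is not statistically significant.

t = -1.431; fail to reject H0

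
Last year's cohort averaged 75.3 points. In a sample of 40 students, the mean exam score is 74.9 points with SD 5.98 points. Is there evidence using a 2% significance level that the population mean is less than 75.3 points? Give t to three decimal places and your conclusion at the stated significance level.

H0: μ = 75.3; H1: μ < 75.3 (one-sample t-test, left-tailed).
t = (x̄ − μ₀)/(s/√n) = (74.9 − 75.3)/(5.98/√40) = -0.423
df = n − 1 = 39
p-value = P(T ≤ -0.423) ≈ 0.337
Since p ≈ 0.337 > α = 0.02, fail to reject H0; the data do not provide sufficient evidence against H0.

t = -0.423; fail to reject H0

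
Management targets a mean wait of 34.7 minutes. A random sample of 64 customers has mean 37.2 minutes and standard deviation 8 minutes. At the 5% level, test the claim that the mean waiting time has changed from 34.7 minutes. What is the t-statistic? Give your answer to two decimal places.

2.50

H0: μ = 34.7; H1: μ ≠ 34.7 (one-sample t-test, two-sided).
t = (x̄ − μ₀)/(s/√n) = (37.2 − 34.7)/(8/√64) = 2.50
df = n − 1 = 63
Two-sided p-value ≈ 0.0150
Since p ≈ 0.0150 < α = 0.05, reject H0; the data support H1.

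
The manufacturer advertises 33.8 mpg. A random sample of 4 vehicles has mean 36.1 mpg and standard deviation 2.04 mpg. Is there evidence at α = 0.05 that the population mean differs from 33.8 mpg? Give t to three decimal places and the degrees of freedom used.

H0: μ = 33.8; H1: μ ≠ 33.8 (one-sample t-test, two-sided).
t = (x̄ − μ₀)/(s/√n) = (36.1 − 33.8)/(2.04/√4) = 2.255
df = n − 1 = 3
Two-sided p-value ≈ 0.1094
Since p ≈ 0.1094 > α = 0.05, fail to reject H0; the evidence is not statistically significant.

t = 2.255, df = 3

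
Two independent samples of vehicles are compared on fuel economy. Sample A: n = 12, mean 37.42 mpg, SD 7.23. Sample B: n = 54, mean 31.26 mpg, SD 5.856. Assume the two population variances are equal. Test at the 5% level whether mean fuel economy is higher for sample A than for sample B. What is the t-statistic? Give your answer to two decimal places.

Let group 1 = sample A, group 2 = sample B. H0: μ_1 = μ_2; H1: μ_1 > μ_2 (two-sample pooled-variance t-test, right-tailed).
s_p² = [(12−1)·7.23² + (54−1)·5.856²]/(12+54−2) = 37.3831
t = (37.42 − 31.26)/√[37.3831·(1/12 + 1/54)] = 3.16
df = n₁ + n₂ − 2 = 64
p-value = P(T ≥ 3.16) ≈ 0.0012
Since p ≈ 0.0012 < α = 0.05, reject H0; the data support H1.

3.16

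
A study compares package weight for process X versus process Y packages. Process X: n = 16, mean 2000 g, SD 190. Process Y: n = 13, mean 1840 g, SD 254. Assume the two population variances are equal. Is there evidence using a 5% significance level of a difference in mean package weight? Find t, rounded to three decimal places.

Let group 1 = process X, group 2 = process Y. H0: μ_1 = μ_2; H1: μ_1 ≠ μ_2 (two-sample pooled-variance t-test, two-sided).
s_p² = [(16−1)·190² + (13−1)·254²]/(16+13−2) = 48729.3
t = (2000 − 1840)/√[48729.3·(1/16 + 1/13)] = 1.941
df = n₁ + n₂ − 2 = 27
Two-sided p-value ≈ 0.0627
Since p ≈ 0.0627 > α = 0.05, fail to reject H0; the evidence is not statistically significant.

1.941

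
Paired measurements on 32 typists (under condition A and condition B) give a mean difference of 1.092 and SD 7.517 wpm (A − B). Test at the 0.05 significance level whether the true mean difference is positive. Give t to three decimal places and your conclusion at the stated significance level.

t = 0.822; fail to reject H0

H0: μ_d = 0; H1: μ_d > 0 (paired t-test on the differences, right-tailed).
t = d̄/(s_d/√n) = 1.092/(7.517/√32) = 0.822
df = n − 1 = 31
p-value = P(T ≥ 0.822) ≈ 0.2087
Since p ≈ 0.2087 > α = 0.05, fail to reject H0; the evidence is not statistically significant.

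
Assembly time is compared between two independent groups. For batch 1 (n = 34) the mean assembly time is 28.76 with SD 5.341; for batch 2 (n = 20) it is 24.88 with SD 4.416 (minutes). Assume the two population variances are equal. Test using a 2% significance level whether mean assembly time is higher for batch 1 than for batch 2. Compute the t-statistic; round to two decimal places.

2.74

Let group 1 = batch 1, group 2 = batch 2. H0: μ_1 = μ_2; H1: μ_1 > μ_2 (two-sample pooled-variance t-test, right-tailed).
s_p² = [(34−1)·5.341² + (20−1)·4.416²]/(34+20−2) = 25.2286
t = (28.76 − 24.88)/√[25.2286·(1/34 + 1/20)] = 2.74
df = n₁ + n₂ − 2 = 52
p-value = P(T ≥ 2.74) ≈ 0.004
Since p ≈ 0.004 < α = 0.02, reject H0; the data support H1.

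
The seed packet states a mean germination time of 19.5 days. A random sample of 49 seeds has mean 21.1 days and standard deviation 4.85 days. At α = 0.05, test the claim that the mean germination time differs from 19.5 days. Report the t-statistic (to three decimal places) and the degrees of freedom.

H0: μ = 19.5; H1: μ ≠ 19.5 (one-sample t-test, two-sided).
t = (x̄ − μ₀)/(s/√n) = (21.1 − 19.5)/(4.85/√49) = 2.309
df = n − 1 = 48
Two-sided p-value ≈ 0.025
Since p ≈ 0.025 < α = 0.05, reject H0; the data support H1.

t = 2.309, df = 48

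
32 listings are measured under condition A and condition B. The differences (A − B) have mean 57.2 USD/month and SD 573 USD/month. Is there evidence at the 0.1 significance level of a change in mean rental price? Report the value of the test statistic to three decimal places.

H0: μ_d = 0; H1: μ_d ≠ 0 (paired t-test on the differences, two-sided).
t = d̄/(s_d/√n) = 57.2/(573/√32) = 0.565
df = n − 1 = 31
Two-sided p-value ≈ 0.576
Since p ≈ 0.576 > α = 0.1, fail to reject H0; the evidence is not statistically significant.

0.565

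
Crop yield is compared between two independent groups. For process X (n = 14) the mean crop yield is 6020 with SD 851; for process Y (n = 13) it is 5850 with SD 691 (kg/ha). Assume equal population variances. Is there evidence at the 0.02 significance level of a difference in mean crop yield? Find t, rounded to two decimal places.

0.57

Let group 1 = process X, group 2 = process Y. H0: μ_1 = μ_2; H1: μ_1 ≠ μ_2 (two-sample pooled-variance t-test, two-sided).
s_p² = [(14−1)·851² + (13−1)·691²]/(14+13−2) = 605775
t = (6020 − 5850)/√[605775·(1/14 + 1/13)] = 0.57
df = n₁ + n₂ − 2 = 25
Two-sided p-value ≈ 0.576
Since p ≈ 0.576 > α = 0.02, fail to reject H0; the data do not provide sufficient evidence against H0.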